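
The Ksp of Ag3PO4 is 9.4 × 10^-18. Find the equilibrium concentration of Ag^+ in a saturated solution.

Ag3PO4(s) <=> 3 Ag^+ + PO4^3-
Ksp = [Ag^+]^3[PO4^3-]
With molar solubility s: [Ag^+] = 3s, [PO4^3-] = s.
So Ksp = (3s)^3 × s = 27s^4
Solving, s = (9.4 × 10^-18/27)^(1/4) = 2.43 x 10^-5 M
[Ag^+] = 3s = 7.3 x 10^-5 M

7.3e-5 M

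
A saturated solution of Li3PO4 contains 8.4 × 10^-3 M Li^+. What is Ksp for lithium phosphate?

Ksp ≈ 1.7 × 10^-9

Li3PO4(s) <=> 3 Li^+ + PO4^3-
Stoichiometry gives [PO4^3-] = (1/3)[Li^+] = 2.80 × 10^-3 M.
Ksp = [Li^+]^3[PO4^3-]
Ksp = (8.4 × 10^-3)^3 × 2.80 × 10^-3 = 1.7 × 10^-9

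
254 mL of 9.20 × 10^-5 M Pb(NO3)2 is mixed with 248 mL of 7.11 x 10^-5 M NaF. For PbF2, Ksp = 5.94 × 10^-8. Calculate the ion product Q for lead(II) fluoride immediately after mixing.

5.74 × 10^-14

Total volume = 254 + 248 = 502 mL.
[Pb^2+] = 9.20 × 10^-5 × (254/502) = 4.655 x 10^-5 M
[F^-] = 7.11 × 10^-5 × (248/502) = 3.513 × 10^-5 M
PbF2(s) ⇌ Pb^2+ + 2 F^-, so Q = [Pb^2+][F^-]^2
Q = (4.655 × 10^-5)(3.513 x 10^-5)^2 = 5.74 × 10^-14
Q < Ksp, so no precipitate of PbF2 forms.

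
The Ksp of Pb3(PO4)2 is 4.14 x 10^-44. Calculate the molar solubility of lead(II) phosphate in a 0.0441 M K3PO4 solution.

Pb3(PO4)2(s) ⇌ 3 Pb^2+ + 2 PO4^3-
Ksp = [Pb^2+]^3[PO4^3-]^2
If s mol/L dissolves here, [Pb^2+] = 3s, [PO4^3-] = 0.0441 + 2s ≈ 0.0441 (since PO4^3- from K3PO4 dominates).
Ksp ≈ (3s)^3 × (0.0441)^2
s = 9.24 × 10^-15 M
Check: 2s = 1.8 x 10^-14 ≪ 0.0441, so the approximation is valid.

9.24 x 10^-15 M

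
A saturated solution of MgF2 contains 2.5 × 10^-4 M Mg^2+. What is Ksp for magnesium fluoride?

MgF2(s) ⇌ Mg^2+ + 2 F^-
Stoichiometry gives [F^-] = (2/1)[Mg^2+] = 5.00 x 10^-4 M.
Ksp = [Mg^2+][F^-]^2
Ksp = 2.5 × 10^-4 × (5.00 x 10^-4)^2 = 6.3 × 10^-11

Ksp = 6.3e-11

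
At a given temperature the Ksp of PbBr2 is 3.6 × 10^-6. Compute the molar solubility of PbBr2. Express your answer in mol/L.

PbBr2(s) ⇌ Pb^2+ + 2 Br^-
Ksp = [Pb^2+][Br^-]^2
Let s = molar solubility. Then [Pb^2+] = s and [Br^-] = 2s.
Substituting: Ksp = s(2s)^2 = 4s^3
s = (3.6 × 10^-6 / 4)^(1/3) = 9.7 x 10^-3 M

s ≈ 9.7 × 10^-3 M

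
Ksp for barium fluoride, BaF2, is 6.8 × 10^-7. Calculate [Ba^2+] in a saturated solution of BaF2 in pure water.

[Ba^2+] ≈ 5.5e-3 M

BaF2(s) ⇌ Ba^2+(aq) + 2 F^-(aq)
Ksp = [Ba^2+][F^-]^2
If s mol/L of BaF2 dissolves, [Ba^2+] = s and [F^-] = 2s.
So Ksp = s × (2s)^2 = 4s^3
s = (6.8 × 10^-7 / 4)^(1/3) = 5.54 × 10^-3 M
[Ba^2+] = s = 5.5 × 10^-3 M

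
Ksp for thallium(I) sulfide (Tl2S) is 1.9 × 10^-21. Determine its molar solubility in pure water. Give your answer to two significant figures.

s = 7.8 × 10^-8 M

Tl2S(s) ⇌ 2 Tl^+(aq) + S^2-(aq)
Ksp = [Tl^+]^2[S^2-]
With molar solubility s: [Tl^+] = 2s, [S^2-] = s.
Substituting: Ksp = (2s)^2s = 4s^3
Solving, s = (1.9 × 10^-21/4)^(1/3) = 7.8 × 10^-8 M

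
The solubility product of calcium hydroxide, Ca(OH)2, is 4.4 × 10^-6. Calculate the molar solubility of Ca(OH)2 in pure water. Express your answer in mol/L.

Ca(OH)2(s) ⇌ Ca^2+(aq) + 2 OH^-(aq)
Ksp = [Ca^2+][OH^-]^2
If s mol/L of Ca(OH)2 dissolves, [Ca^2+] = s and [OH^-] = 2s.
Ksp = s(2s)^2 = 4s^3
s = (4.4 × 10^-6 / 4)^(1/3) = 1.0 × 10^-2 M

s ≈ 0.010 M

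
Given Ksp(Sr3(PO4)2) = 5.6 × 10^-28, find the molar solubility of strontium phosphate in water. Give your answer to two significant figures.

s = 1.4 × 10^-6 M

Sr3(PO4)2(s) ⇌ 3 Sr^2+(aq) + 2 PO4^3-(aq)
Ksp = [Sr^2+]^3[PO4^3-]^2
If s mol/L of Sr3(PO4)2 dissolves, [Sr^2+] = 3s and [PO4^3-] = 2s.
So Ksp = (3s)^3 × (2s)^2 = 108s^5
s^5 = 5.6 × 10^-28 / 108, so s = 1.4 × 10^-6 M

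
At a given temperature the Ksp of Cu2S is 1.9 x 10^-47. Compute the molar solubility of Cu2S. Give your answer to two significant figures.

Cu2S(s) <=> 2 Cu^+(aq) + S^2-(aq)
Ksp = [Cu^+]^2[S^2-]
With molar solubility s: [Cu^+] = 2s, [S^2-] = s.
Ksp = (2s)^2s = 4s^3
s^3 = 1.9 x 10^-47 / 4, so s = 1.7 × 10^-16 M

s ≈ 1.7 × 10^-16 M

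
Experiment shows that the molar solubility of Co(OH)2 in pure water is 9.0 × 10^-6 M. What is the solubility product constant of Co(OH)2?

Co(OH)2(s) ⇌ Co^2+ + 2 OH^-
Let s = molar solubility. Then [Co^2+] = s and [OH^-] = 2s.
Ksp = [Co^2+][OH^-]^2
So Ksp = s × (2s)^2 = 4s^3
Ksp = 4 × (9.0 x 10^-6)^3 = 2.9 × 10^-15

Ksp = 2.9 x 10^-15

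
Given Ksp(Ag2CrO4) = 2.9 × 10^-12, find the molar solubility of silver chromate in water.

Ag2CrO4(s) ⇌ 2 Ag^+(aq) + CrO4^2-(aq)
Ksp = [Ag^+]^2[CrO4^2-]
Let s = molar solubility. Then [Ag^+] = 2s and [CrO4^2-] = s.
Ksp = (2s)^2s = 4s^3
s = (2.9 × 10^-12 / 4)^(1/3) = 9.0 × 10^-5 M

s = 9.0 × 10^-5 M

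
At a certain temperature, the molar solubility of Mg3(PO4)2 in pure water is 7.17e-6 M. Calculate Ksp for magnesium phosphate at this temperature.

Mg3(PO4)2(s) ⇌ 3 Mg^2+ + 2 PO4^3-
For each mole of Mg3(PO4)2 that dissolves: [Mg^2+] = 3s, [PO4^3-] = 2s.
Ksp = [Mg^2+]^3[PO4^3-]^2
So Ksp = (3s)^3 × (2s)^2 = 108s^5
With s = 7.17 × 10^-6: Ksp = 2.05 x 10^-24

Ksp = 2.05 × 10^-24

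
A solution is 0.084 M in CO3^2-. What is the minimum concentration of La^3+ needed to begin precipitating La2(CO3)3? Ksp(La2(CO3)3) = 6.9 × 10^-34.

1.1 x 10^-15 M

La2(CO3)3(s) <=> 2 La^3+ + 3 CO3^2-
Ksp = [La^3+]^2[CO3^2-]^3
Precipitation begins when Q = Ksp. With [CO3^2-] = 0.084 M:
6.9 × 10^-34 = (0.084)^3 × [La^3+]^2
[La^3+] = (6.9 × 10^-34 / 5.93 × 10^-4)^(1/2) = 1.1 x 10^-15 M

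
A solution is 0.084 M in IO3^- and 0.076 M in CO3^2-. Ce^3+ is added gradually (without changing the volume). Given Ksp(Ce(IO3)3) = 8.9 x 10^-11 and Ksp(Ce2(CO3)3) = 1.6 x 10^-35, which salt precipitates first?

Precipitation of each salt starts when its ion product equals its Ksp.
For Ce(IO3)3: 8.9 x 10^-11 = (0.084)^3 × [Ce^3+]  ⇒  [Ce^3+] = 1.5 × 10^-7 M.
For Ce2(CO3)3: 1.6 x 10^-35 = (0.076)^3 × [Ce^3+]^2  ⇒  [Ce^3+] = 1.9 × 10^-16 M.
The salt with the lower threshold [Ce^3+] precipitates first: Ce2(CO3)3.

Ce2(CO3)3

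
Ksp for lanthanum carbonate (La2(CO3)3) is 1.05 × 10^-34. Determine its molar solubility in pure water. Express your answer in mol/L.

s ≈ 6.27 x 10^-8 M

La2(CO3)3(s) ⇌ 2 La^3+(aq) + 3 CO3^2-(aq)
Ksp = [La^3+]^2[CO3^2-]^3
Let s = molar solubility. Then [La^3+] = 2s and [CO3^2-] = 3s.
Substituting: Ksp = (2s)^2(3s)^3 = 108s^5
Solving, s = (1.05 × 10^-34/108)^(1/5) = 6.27 x 10^-8 M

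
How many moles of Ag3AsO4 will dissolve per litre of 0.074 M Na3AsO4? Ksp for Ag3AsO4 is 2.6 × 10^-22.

Ag3AsO4(s) ⇌ 3 Ag^+(aq) + AsO4^3-(aq)
Ksp = [Ag^+]^3[AsO4^3-]
Let s = moles of Ag3AsO4 that dissolve per litre. [Ag^+] = 3s, [AsO4^3-] = 0.074 + s ≈ 0.074 (common-ion effect: AsO4^3- is already 0.074 M).
Ksp ≈ (3s)^3 × 0.074
s = 5.1 × 10^-8 M
Check: s = 5.1 × 10^-8 ≪ 0.074, so the approximation is valid.

5.1e-8 M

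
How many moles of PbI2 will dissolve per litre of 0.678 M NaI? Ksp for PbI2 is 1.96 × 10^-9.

PbI2(s) ⇌ Pb^2+(aq) + 2 I^-(aq)
Ksp = [Pb^2+][I^-]^2
Let s = moles of PbI2 that dissolve per litre. [Pb^2+] = s, [I^-] = 0.678 + 2s ≈ 0.678 (since I^- from NaI dominates).
Ksp ≈ s × (0.678)^2
s = 4.26 × 10^-9 M
Check: 2s = 8.5 x 10^-9 ≪ 0.678, so the approximation is valid.

s ≈ 4.26e-9 M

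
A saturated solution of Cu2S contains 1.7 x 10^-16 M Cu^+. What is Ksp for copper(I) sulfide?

Ksp ≈ 2.5 x 10^-48

Cu2S(s) ⇌ 2 Cu^+(aq) + S^2-(aq)
Stoichiometry gives [S^2-] = (1/2)[Cu^+] = 8.50 x 10^-17 M.
Ksp = [Cu^+]^2[S^2-]
Ksp = (1.7 × 10^-16)^2 × 8.50 x 10^-17 = 2.5 × 10^-48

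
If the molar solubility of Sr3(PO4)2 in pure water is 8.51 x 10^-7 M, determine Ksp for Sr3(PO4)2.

Sr3(PO4)2(s) ⇌ 3 Sr^2+(aq) + 2 PO4^3-(aq)
If s mol/L of Sr3(PO4)2 dissolves, [Sr^2+] = 3s and [PO4^3-] = 2s.
Ksp = [Sr^2+]^3[PO4^3-]^2
Ksp = (3s)^3(2s)^2 = 108s^5
Ksp = 108 × (8.51 x 10^-7)^5 = 4.82 x 10^-29

4.82e-29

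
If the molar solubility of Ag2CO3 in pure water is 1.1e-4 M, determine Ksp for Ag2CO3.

Ksp ≈ 5.3 x 10^-12

Ag2CO3(s) ⇌ 2 Ag^+ + CO3^2-
If s mol/L of Ag2CO3 dissolves, [Ag^+] = 2s and [CO3^2-] = s.
Ksp = [Ag^+]^2[CO3^2-]
Substituting: Ksp = (2s)^2s = 4s^3
With s = 1.1 x 10^-4: Ksp = 5.3 × 10^-12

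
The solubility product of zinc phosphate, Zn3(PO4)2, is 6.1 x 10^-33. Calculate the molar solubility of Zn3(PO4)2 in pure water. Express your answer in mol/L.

s = 1.4 × 10^-7 M

Zn3(PO4)2(s) ⇌ 3 Zn^2+ + 2 PO4^3-
Ksp = [Zn^2+]^3[PO4^3-]^2
If s mol/L of Zn3(PO4)2 dissolves, [Zn^2+] = 3s and [PO4^3-] = 2s.
So Ksp = (3s)^3 × (2s)^2 = 108s^5
s^5 = 6.1 x 10^-33 / 108, so s = 1.4 x 10^-7 M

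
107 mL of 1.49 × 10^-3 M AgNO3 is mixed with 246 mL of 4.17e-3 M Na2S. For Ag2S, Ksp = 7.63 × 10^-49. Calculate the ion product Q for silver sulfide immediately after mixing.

5.93 × 10^-10

Total volume = 107 + 246 = 353 mL.
[Ag^+] = 1.49 × 10^-3 × (107/353) = 4.516 × 10^-4 M
[S^2-] = 4.17 x 10^-3 × (246/353) = 2.906 × 10^-3 M
Ag2S(s) ⇌ 2 Ag^+ + S^2-, so Q = [Ag^+]^2[S^2-]
Q = (4.516 × 10^-4)^2(2.906 × 10^-3) = 5.93 × 10^-10
Q > Ksp, so Ag2S will precipitate.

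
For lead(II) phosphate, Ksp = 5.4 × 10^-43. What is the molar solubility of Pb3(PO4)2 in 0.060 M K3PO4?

s ≈ 1.8 x 10^-14 M

Pb3(PO4)2(s) ⇌ 3 Pb^2+(aq) + 2 PO4^3-(aq)
Ksp = [Pb^2+]^3[PO4^3-]^2
Let s = moles of Pb3(PO4)2 that dissolve per litre. [Pb^2+] = 3s, [PO4^3-] = 0.060 + 2s ≈ 0.060 (Ksp is small, so little additional dissolves).
Ksp ≈ (3s)^3 × (0.060)^2
s = 1.8 × 10^-14 M
Check: 2s = 3.5 x 10^-14 ≪ 0.060, so the approximation is valid.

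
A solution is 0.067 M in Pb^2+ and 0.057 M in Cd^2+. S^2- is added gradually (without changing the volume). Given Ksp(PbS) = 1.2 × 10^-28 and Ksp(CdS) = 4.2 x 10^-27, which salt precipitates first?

PbS

Each salt begins to precipitate when Q = Ksp, i.e. when [S^2-] reaches its threshold.
For PbS: 1.2 × 10^-28 = 0.067 × [S^2-]  ⇒  [S^2-] = 1.8 × 10^-27 M.
For CdS: 4.2 x 10^-27 = 0.057 × [S^2-]  ⇒  [S^2-] = 7.4 × 10^-26 M.
The salt with the lower threshold [S^2-] precipitates first: PbS.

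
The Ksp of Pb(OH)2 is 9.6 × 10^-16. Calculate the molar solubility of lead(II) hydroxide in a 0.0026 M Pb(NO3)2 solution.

s = 3.0 × 10^-7 M

Pb(OH)2(s) ⇌ Pb^2+(aq) + 2 OH^-(aq)
Ksp = [Pb^2+][OH^-]^2
Let s be the molar solubility in this solution. [Pb^2+] = 0.0026 + s ≈ 0.0026, [OH^-] = 2s (Ksp is small, so little additional dissolves).
Ksp ≈ 0.0026 × (2s)^2
s = 3.0 x 10^-7 M
Check: s = 3.0 x 10^-7 ≪ 0.0026, so the approximation is valid.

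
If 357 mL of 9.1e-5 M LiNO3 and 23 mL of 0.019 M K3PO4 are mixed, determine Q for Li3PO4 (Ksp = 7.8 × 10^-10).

Total volume = 357 + 23 = 380 mL.
[Li^+] = 9.1 x 10^-5 × (357/380) = 8.55 × 10^-5 M
[PO4^3-] = 1.9 × 10^-2 × (23/380) = 1.15 × 10^-3 M
Li3PO4(s) ⇌ 3 Li^+(aq) + PO4^3-(aq), so Q = [Li^+]^3[PO4^3-]
Q = (8.55 × 10^-5)^3(1.15 × 10^-3) = 7.2 × 10^-16
Q < Ksp, so no precipitate of Li3PO4 forms.

Q = 7.2 × 10^-16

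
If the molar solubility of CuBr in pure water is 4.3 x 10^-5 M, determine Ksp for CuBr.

Ksp ≈ 1.8 x 10^-9

CuBr(s) <=> Cu^+(aq) + Br^-(aq)
For each mole of CuBr that dissolves: [Cu^+] = s, [Br^-] = s.
Ksp = [Cu^+][Br^-]
Ksp = s × s = s^2
With s = 4.3 × 10^-5: Ksp = 1.8 x 10^-9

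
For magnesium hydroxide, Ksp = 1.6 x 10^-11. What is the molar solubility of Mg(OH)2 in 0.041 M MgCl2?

Mg(OH)2(s) <=> Mg^2+(aq) + 2 OH^-(aq)
Ksp = [Mg^2+][OH^-]^2
Let s = moles of Mg(OH)2 that dissolve per litre. [Mg^2+] = 0.041 + s ≈ 0.041, [OH^-] = 2s (Ksp is small, so little additional dissolves).
Ksp ≈ 0.041 × (2s)^2
s = 9.9 × 10^-6 M
Check: s = 9.9 × 10^-6 ≪ 0.041, so the approximation is valid.

s = 9.9e-6 M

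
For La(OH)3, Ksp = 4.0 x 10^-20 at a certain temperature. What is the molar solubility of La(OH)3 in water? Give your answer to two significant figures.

La(OH)3(s) <=> La^3+(aq) + 3 OH^-(aq)
Ksp = [La^3+][OH^-]^3
If s mol/L of La(OH)3 dissolves, [La^3+] = s and [OH^-] = 3s.
So Ksp = s × (3s)^3 = 27s^4
s^4 = 4.0 x 10^-20 / 27, so s = 6.2 × 10^-6 M

6.2e-6 M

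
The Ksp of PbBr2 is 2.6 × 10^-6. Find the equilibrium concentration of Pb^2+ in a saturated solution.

[Pb^2+] = 8.7 × 10^-3 M

PbBr2(s) ⇌ Pb^2+ + 2 Br^-
Ksp = [Pb^2+][Br^-]^2
Let s = molar solubility. Then [Pb^2+] = s and [Br^-] = 2s.
Substituting: Ksp = s(2s)^2 = 4s^3
s^3 = 2.6 × 10^-6 / 4, so s = 8.66 x 10^-3 M
[Pb^2+] = s = 8.7 x 10^-3 M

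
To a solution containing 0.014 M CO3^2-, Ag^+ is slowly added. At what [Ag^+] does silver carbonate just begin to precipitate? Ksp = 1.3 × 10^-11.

[Ag^+] ≈ 3.0 × 10^-5 M

Ag2CO3(s) ⇌ 2 Ag^+(aq) + CO3^2-(aq)
Ksp = [Ag^+]^2[CO3^2-]
Precipitation begins when Q = Ksp. With [CO3^2-] = 0.014 M:
1.3 × 10^-11 = (0.014) × [Ag^+]^2
[Ag^+] = (1.3 × 10^-11 / 1.4 × 10^-2)^(1/2) = 3.0 × 10^-5 M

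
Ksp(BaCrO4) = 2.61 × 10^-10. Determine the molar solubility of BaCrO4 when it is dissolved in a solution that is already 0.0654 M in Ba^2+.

BaCrO4(s) <=> Ba^2+(aq) + CrO4^2-(aq)
Ksp = [Ba^2+][CrO4^2-]
If s mol/L dissolves here, [Ba^2+] = 0.0654 + s ≈ 0.0654, [CrO4^2-] = s (Ksp is small, so little additional dissolves).
Ksp ≈ 0.0654 × s
s = 3.99 x 10^-9 M
Check: s = 4.0 × 10^-9 ≪ 0.0654, so the approximation is valid.

3.99 x 10^-9 M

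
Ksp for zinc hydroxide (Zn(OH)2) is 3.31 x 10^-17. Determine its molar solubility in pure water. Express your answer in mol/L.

2.02 x 10^-6 M

Zn(OH)2(s) ⇌ Zn^2+(aq) + 2 OH^-(aq)
Ksp = [Zn^2+][OH^-]^2
If s mol/L of Zn(OH)2 dissolves, [Zn^2+] = s and [OH^-] = 2s.
Ksp = s(2s)^2 = 4s^3
s^3 = 3.31 x 10^-17 / 4, so s = 2.02 × 10^-6 M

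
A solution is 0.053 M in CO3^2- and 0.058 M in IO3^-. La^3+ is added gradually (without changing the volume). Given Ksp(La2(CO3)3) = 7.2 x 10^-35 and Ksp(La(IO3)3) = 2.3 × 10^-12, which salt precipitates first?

Precipitation of each salt starts when its ion product equals its Ksp.
For La2(CO3)3: 7.2 x 10^-35 = (0.053)^3 × [La^3+]^2  ⇒  [La^3+] = 7.0 × 10^-16 M.
For La(IO3)3: 2.3 × 10^-12 = (0.058)^3 × [La^3+]  ⇒  [La^3+] = 1.2 × 10^-8 M.
The salt with the lower threshold [La^3+] precipitates first: La2(CO3)3.

La2(CO3)3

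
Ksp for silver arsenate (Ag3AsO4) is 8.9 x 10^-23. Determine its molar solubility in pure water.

s = 1.3 × 10^-6 M

Ag3AsO4(s) <=> 3 Ag^+(aq) + AsO4^3-(aq)
Ksp = [Ag^+]^3[AsO4^3-]
Let s = molar solubility. Then [Ag^+] = 3s and [AsO4^3-] = s.
Ksp = (3s)^3s = 27s^4
Solving, s = (8.9 x 10^-23/27)^(1/4) = 1.3 x 10^-6 M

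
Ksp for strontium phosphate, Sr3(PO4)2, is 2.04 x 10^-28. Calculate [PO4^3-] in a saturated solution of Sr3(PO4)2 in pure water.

Sr3(PO4)2(s) ⇌ 3 Sr^2+(aq) + 2 PO4^3-(aq)
Ksp = [Sr^2+]^3[PO4^3-]^2
For each mole of Sr3(PO4)2 that dissolves: [Sr^2+] = 3s, [PO4^3-] = 2s.
Ksp = (3s)^3(2s)^2 = 108s^5
Solving, s = (2.04 x 10^-28/108)^(1/5) = 1.136 × 10^-6 M
[PO4^3-] = 2s = 2.27 × 10^-6 M

2.27e-6 M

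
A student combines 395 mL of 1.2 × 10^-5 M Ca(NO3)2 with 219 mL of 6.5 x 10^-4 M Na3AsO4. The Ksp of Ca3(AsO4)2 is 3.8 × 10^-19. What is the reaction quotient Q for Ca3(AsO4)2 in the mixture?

Total volume = 395 + 219 = 614 mL.
[Ca^2+] = 1.2 × 10^-5 × (395/614) = 7.72 × 10^-6 M
[AsO4^3-] = 6.5 x 10^-4 × (219/614) = 2.32 × 10^-4 M
Ca3(AsO4)2(s) ⇌ 3 Ca^2+ + 2 AsO4^3-, so Q = [Ca^2+]^3[AsO4^3-]^2
Q = (7.72 x 10^-6)^3(2.32 x 10^-4)^2 = 2.5 × 10^-23
Q < Ksp, so no precipitate of Ca3(AsO4)2 forms.

Q ≈ 2.5 x 10^-23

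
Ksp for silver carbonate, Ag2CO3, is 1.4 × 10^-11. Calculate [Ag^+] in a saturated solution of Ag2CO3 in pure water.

Ag2CO3(s) ⇌ 2 Ag^+(aq) + CO3^2-(aq)
Ksp = [Ag^+]^2[CO3^2-]
If s mol/L of Ag2CO3 dissolves, [Ag^+] = 2s and [CO3^2-] = s.
Substituting: Ksp = (2s)^2s = 4s^3
s^3 = 1.4 × 10^-11 / 4, so s = 1.52 × 10^-4 M
[Ag^+] = 2s = 3.0 × 10^-4 M

3.0 × 10^-4 M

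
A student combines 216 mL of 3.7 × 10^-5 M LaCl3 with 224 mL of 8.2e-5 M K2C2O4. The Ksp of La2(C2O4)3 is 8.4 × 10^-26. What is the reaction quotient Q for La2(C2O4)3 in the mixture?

Q ≈ 2.4 x 10^-23

Total volume = 216 + 224 = 440 mL.
[La^3+] = 3.7 × 10^-5 × (216/440) = 1.82 × 10^-5 M
[C2O4^2-] = 8.2 x 10^-5 × (224/440) = 4.17 × 10^-5 M
La2(C2O4)3(s) ⇌ 2 La^3+(aq) + 3 C2O4^2-(aq), so Q = [La^3+]^2[C2O4^2-]^3
Q = (1.82 × 10^-5)^2(4.17 x 10^-5)^3 = 2.4 x 10^-23
Q > Ksp, so La2(C2O4)3 will precipitate.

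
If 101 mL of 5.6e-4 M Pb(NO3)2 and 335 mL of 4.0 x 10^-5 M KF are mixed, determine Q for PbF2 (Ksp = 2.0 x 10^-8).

Total volume = 101 + 335 = 436 mL.
[Pb^2+] = 5.6 × 10^-4 × (101/436) = 1.30 × 10^-4 M
[F^-] = 4.0 × 10^-5 × (335/436) = 3.07 x 10^-5 M
PbF2(s) ⇌ Pb^2+ + 2 F^-, so Q = [Pb^2+][F^-]^2
Q = (1.30 × 10^-4)(3.07 x 10^-5)^2 = 1.2 × 10^-13
Q < Ksp, so no precipitate of PbF2 forms.

Q ≈ 1.2e-13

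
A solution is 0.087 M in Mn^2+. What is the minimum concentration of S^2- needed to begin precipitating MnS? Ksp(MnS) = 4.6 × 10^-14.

5.3 × 10^-13 M

MnS(s) ⇌ Mn^2+ + S^2-
Ksp = [Mn^2+][S^2-]
Precipitation begins when Q = Ksp. With [Mn^2+] = 0.087 M:
4.6 × 10^-14 = (0.087) × [S^2-]
[S^2-] = (4.6 × 10^-14 / 8.7 x 10^-2) = 5.3 × 10^-13 M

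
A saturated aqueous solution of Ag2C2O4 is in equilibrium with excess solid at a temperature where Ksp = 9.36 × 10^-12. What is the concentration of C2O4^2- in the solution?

[C2O4^2-] = 1.33e-4 M

Ag2C2O4(s) ⇌ 2 Ag^+(aq) + C2O4^2-(aq)
Ksp = [Ag^+]^2[C2O4^2-]
If s mol/L of Ag2C2O4 dissolves, [Ag^+] = 2s and [C2O4^2-] = s.
Ksp = (2s)^2s = 4s^3
Solving, s = (9.36 × 10^-12/4)^(1/3) = 1.328 × 10^-4 M
[C2O4^2-] = s = 1.33 × 10^-4 M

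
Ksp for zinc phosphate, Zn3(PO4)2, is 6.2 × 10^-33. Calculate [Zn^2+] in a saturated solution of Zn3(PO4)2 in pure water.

[Zn^2+] = 4.3 x 10^-7 M

Zn3(PO4)2(s) ⇌ 3 Zn^2+(aq) + 2 PO4^3-(aq)
Ksp = [Zn^2+]^3[PO4^3-]^2
If s mol/L of Zn3(PO4)2 dissolves, [Zn^2+] = 3s and [PO4^3-] = 2s.
So Ksp = (3s)^3 × (2s)^2 = 108s^5
Solving, s = (6.2 × 10^-33/108)^(1/5) = 1.42 × 10^-7 M
[Zn^2+] = 3s = 4.3 × 10^-7 M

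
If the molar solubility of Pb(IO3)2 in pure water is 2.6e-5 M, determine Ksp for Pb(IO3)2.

Pb(IO3)2(s) <=> Pb^2+(aq) + 2 IO3^-(aq)
Let s = molar solubility. Then [Pb^2+] = s and [IO3^-] = 2s.
Ksp = [Pb^2+][IO3^-]^2
Ksp = s(2s)^2 = 4s^3
Ksp = 4 × (2.6 × 10^-5)^3 = 7.0 x 10^-14

7.0 × 10^-14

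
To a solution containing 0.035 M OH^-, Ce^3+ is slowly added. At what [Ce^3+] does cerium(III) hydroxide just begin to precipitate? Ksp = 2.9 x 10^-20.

Ce(OH)3(s) ⇌ Ce^3+ + 3 OH^-
Ksp = [Ce^3+][OH^-]^3
Precipitation begins when Q = Ksp. With [OH^-] = 0.035 M:
2.9 x 10^-20 = (0.035)^3 × [Ce^3+]
[Ce^3+] = (2.9 x 10^-20 / 4.29 x 10^-5) = 6.8 × 10^-16 M

6.8e-16 M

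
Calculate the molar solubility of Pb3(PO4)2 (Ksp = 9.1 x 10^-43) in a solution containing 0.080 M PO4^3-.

s ≈ 1.7e-14 M

Pb3(PO4)2(s) ⇌ 3 Pb^2+(aq) + 2 PO4^3-(aq)
Ksp = [Pb^2+]^3[PO4^3-]^2
If s mol/L dissolves here, [Pb^2+] = 3s, [PO4^3-] = 0.080 + 2s ≈ 0.080 (since the PO4^3- already present dominates).
Ksp ≈ (3s)^3 × (0.080)^2
s = 1.7 x 10^-14 M
Check: 2s = 3.5 x 10^-14 ≪ 0.080, so the approximation is valid.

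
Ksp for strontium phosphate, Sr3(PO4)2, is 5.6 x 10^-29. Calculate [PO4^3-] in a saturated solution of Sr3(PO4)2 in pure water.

Sr3(PO4)2(s) <=> 3 Sr^2+(aq) + 2 PO4^3-(aq)
Ksp = [Sr^2+]^3[PO4^3-]^2
If s mol/L of Sr3(PO4)2 dissolves, [Sr^2+] = 3s and [PO4^3-] = 2s.
Ksp = (3s)^3(2s)^2 = 108s^5
s^5 = 5.6 x 10^-29 / 108, so s = 8.77 × 10^-7 M
[PO4^3-] = 2s = 1.8 × 10^-6 M

[PO4^3-] ≈ 1.8 x 10^-6 M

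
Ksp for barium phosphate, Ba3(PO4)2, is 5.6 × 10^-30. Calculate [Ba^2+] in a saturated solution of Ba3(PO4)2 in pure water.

[Ba^2+] ≈ 1.7 × 10^-6 M

Ba3(PO4)2(s) ⇌ 3 Ba^2+ + 2 PO4^3-
Ksp = [Ba^2+]^3[PO4^3-]^2
For each mole of Ba3(PO4)2 that dissolves: [Ba^2+] = 3s, [PO4^3-] = 2s.
Substituting: Ksp = (3s)^3(2s)^2 = 108s^5
Solving, s = (5.6 × 10^-30/108)^(1/5) = 5.53 × 10^-7 M
[Ba^2+] = 3s = 1.7 × 10^-6 M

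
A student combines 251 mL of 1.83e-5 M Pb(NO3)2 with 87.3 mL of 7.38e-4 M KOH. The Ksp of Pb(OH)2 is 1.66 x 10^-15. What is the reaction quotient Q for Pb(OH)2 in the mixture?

Total volume = 251 + 87.3 = 338.3 mL.
[Pb^2+] = 1.83 x 10^-5 × (251/338.3) = 1.358 × 10^-5 M
[OH^-] = 7.38 × 10^-4 × (87.3/338.3) = 1.904 × 10^-4 M
Pb(OH)2(s) <=> Pb^2+ + 2 OH^-, so Q = [Pb^2+][OH^-]^2
Q = (1.358 × 10^-5)(1.904 × 10^-4)^2 = 4.92 × 10^-13
Q > Ksp, so Pb(OH)2 will precipitate.

4.92 × 10^-13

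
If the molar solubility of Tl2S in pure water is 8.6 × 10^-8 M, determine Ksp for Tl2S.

Tl2S(s) ⇌ 2 Tl^+(aq) + S^2-(aq)
For each mole of Tl2S that dissolves: [Tl^+] = 2s, [S^2-] = s.
Ksp = [Tl^+]^2[S^2-]
Ksp = (2s)^2s = 4s^3
With s = 8.6 × 10^-8: Ksp = 2.5 × 10^-21

2.5e-21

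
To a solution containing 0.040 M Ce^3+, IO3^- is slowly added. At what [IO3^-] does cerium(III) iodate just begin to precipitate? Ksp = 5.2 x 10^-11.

Ce(IO3)3(s) <=> Ce^3+(aq) + 3 IO3^-(aq)
Ksp = [Ce^3+][IO3^-]^3
Precipitation begins when Q = Ksp. With [Ce^3+] = 0.040 M:
5.2 x 10^-11 = (0.040) × [IO3^-]^3
[IO3^-] = (5.2 x 10^-11 / 4.0 × 10^-2)^(1/3) = 1.1 x 10^-3 M

1.1e-3 M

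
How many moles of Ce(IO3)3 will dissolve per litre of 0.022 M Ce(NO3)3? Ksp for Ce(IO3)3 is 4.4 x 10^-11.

Ce(IO3)3(s) ⇌ Ce^3+ + 3 IO3^-
Ksp = [Ce^3+][IO3^-]^3
Let s be the molar solubility in this solution. [Ce^3+] = 0.022 + s ≈ 0.022, [IO3^-] = 3s (common-ion effect: Ce^3+ is already 0.022 M).
Ksp ≈ 0.022 × (3s)^3
s = 4.2 x 10^-4 M
Check: s = 4.2 × 10^-4 ≪ 0.022, so the approximation is valid.

s ≈ 4.2e-4 M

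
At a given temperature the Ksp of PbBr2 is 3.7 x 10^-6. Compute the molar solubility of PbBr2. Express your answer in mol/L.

9.7e-3 M

PbBr2(s) <=> Pb^2+(aq) + 2 Br^-(aq)
Ksp = [Pb^2+][Br^-]^2
Let s = molar solubility. Then [Pb^2+] = s and [Br^-] = 2s.
So Ksp = s × (2s)^2 = 4s^3
s^3 = 3.7 x 10^-6 / 4, so s = 9.7 × 10^-3 M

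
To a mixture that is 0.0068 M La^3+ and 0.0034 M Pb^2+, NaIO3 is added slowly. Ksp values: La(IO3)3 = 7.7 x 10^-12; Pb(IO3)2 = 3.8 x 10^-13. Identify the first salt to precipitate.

Pb(IO3)2

Precipitation of each salt starts when its ion product equals its Ksp.
For La(IO3)3: 7.7 x 10^-12 = 0.0068 × [IO3^-]^3  ⇒  [IO3^-] = 1.0 × 10^-3 M.
For Pb(IO3)2: 3.8 x 10^-13 = 0.0034 × [IO3^-]^2  ⇒  [IO3^-] = 1.1 × 10^-5 M.
The salt with the lower threshold [IO3^-] precipitates first: Pb(IO3)2.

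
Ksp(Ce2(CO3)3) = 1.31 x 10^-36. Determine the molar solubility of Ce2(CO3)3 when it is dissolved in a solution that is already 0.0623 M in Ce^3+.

Ce2(CO3)3(s) ⇌ 2 Ce^3+ + 3 CO3^2-
Ksp = [Ce^3+]^2[CO3^2-]^3
Let s = moles of Ce2(CO3)3 that dissolve per litre. [Ce^3+] = 0.0623 + 2s ≈ 0.0623, [CO3^2-] = 3s (Ksp is small, so little additional dissolves).
Ksp ≈ (0.0623)^2 × (3s)^3
s = 2.32 × 10^-12 M
Check: 2s = 4.6 x 10^-12 ≪ 0.0623, so the approximation is valid.

2.32e-12 M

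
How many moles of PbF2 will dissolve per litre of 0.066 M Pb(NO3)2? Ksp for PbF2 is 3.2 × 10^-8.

PbF2(s) ⇌ Pb^2+(aq) + 2 F^-(aq)
Ksp = [Pb^2+][F^-]^2
Let s = moles of PbF2 that dissolve per litre. [Pb^2+] = 0.066 + s ≈ 0.066, [F^-] = 2s (since Pb^2+ from Pb(NO3)2 dominates).
Ksp ≈ 0.066 × (2s)^2
s = 3.5 × 10^-4 M
Check: s = 3.5 x 10^-4 ≪ 0.066, so the approximation is valid.

3.5e-4 M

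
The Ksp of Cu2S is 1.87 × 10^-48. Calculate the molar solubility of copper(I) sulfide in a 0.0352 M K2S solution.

Cu2S(s) <=> 2 Cu^+ + S^2-
Ksp = [Cu^+]^2[S^2-]
Let s = moles of Cu2S that dissolve per litre. [Cu^+] = 2s, [S^2-] = 0.0352 + s ≈ 0.0352 (Ksp is small, so little additional dissolves).
Ksp ≈ (2s)^2 × 0.0352
s = 3.64 × 10^-24 M
Check: s = 3.6 × 10^-24 ≪ 0.0352, so the approximation is valid.

s ≈ 3.64e-24 M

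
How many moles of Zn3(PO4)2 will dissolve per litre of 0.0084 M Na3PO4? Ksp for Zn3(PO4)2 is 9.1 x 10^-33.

1.7 × 10^-10 M

Zn3(PO4)2(s) <=> 3 Zn^2+(aq) + 2 PO4^3-(aq)
Ksp = [Zn^2+]^3[PO4^3-]^2
If s mol/L dissolves here, [Zn^2+] = 3s, [PO4^3-] = 0.0084 + 2s ≈ 0.0084 (Ksp is small, so little additional dissolves).
Ksp ≈ (3s)^3 × (0.0084)^2
s = 1.7 x 10^-10 M
Check: 2s = 3.4 × 10^-10 ≪ 0.0084, so the approximation is valid.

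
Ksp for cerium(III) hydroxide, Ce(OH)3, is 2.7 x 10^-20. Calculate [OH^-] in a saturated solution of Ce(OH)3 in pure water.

Ce(OH)3(s) ⇌ Ce^3+ + 3 OH^-
Ksp = [Ce^3+][OH^-]^3
Let s = molar solubility. Then [Ce^3+] = s and [OH^-] = 3s.
Ksp = s(3s)^3 = 27s^4
s^4 = 2.7 x 10^-20 / 27, so s = 5.62 × 10^-6 M
[OH^-] = 3s = 1.7 x 10^-5 M

[OH^-] = 1.7 × 10^-5 M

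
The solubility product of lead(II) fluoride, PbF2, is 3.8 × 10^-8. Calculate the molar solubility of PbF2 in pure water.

PbF2(s) <=> Pb^2+(aq) + 2 F^-(aq)
Ksp = [Pb^2+][F^-]^2
With molar solubility s: [Pb^2+] = s, [F^-] = 2s.
So Ksp = s × (2s)^2 = 4s^3
s^3 = 3.8 × 10^-8 / 4, so s = 2.1 × 10^-3 M

2.1 × 10^-3 M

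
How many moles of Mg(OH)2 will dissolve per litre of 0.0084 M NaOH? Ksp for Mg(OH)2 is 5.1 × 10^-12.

7.2 x 10^-8 M

Mg(OH)2(s) <=> Mg^2+ + 2 OH^-
Ksp = [Mg^2+][OH^-]^2
If s mol/L dissolves here, [Mg^2+] = s, [OH^-] = 0.0084 + 2s ≈ 0.0084 (common-ion effect: OH^- is already 0.0084 M).
Ksp ≈ s × (0.0084)^2
s = 7.2 × 10^-8 M
Check: 2s = 1.4 × 10^-7 ≪ 0.0084, so the approximation is valid.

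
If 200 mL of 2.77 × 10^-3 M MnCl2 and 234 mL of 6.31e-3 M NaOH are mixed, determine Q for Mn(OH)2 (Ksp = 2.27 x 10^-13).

Total volume = 200 + 234 = 434 mL.
[Mn^2+] = 2.77 × 10^-3 × (200/434) = 1.276 × 10^-3 M
[OH^-] = 6.31 x 10^-3 × (234/434) = 3.402 x 10^-3 M
Mn(OH)2(s) ⇌ Mn^2+ + 2 OH^-, so Q = [Mn^2+][OH^-]^2
Q = (1.276 x 10^-3)(3.402 x 10^-3)^2 = 1.48 × 10^-8
Q > Ksp, so Mn(OH)2 will precipitate.

1.48 × 10^-8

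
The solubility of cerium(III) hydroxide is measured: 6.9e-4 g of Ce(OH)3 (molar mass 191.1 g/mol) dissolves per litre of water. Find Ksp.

Molar solubility s = (6.9 × 10^-4 g/L) / (191.1 g/mol) = 3.61 × 10^-6 M.
Ce(OH)3(s) <=> Ce^3+ + 3 OH^-
For each mole of Ce(OH)3 that dissolves: [Ce^3+] = s, [OH^-] = 3s.
Ksp = [Ce^3+][OH^-]^3
Substituting: Ksp = s(3s)^3 = 27s^4
Ksp = 27 × (3.61 × 10^-6)^4 = 4.6 x 10^-21

4.6e-21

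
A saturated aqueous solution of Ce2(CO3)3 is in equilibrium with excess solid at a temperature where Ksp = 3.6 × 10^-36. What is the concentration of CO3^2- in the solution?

9.6 × 10^-8 M

Ce2(CO3)3(s) <=> 2 Ce^3+ + 3 CO3^2-
Ksp = [Ce^3+]^2[CO3^2-]^3
With molar solubility s: [Ce^3+] = 2s, [CO3^2-] = 3s.
Substituting: Ksp = (2s)^2(3s)^3 = 108s^5
Solving, s = (3.6 × 10^-36/108)^(1/5) = 3.20 × 10^-8 M
[CO3^2-] = 3s = 9.6 × 10^-8 M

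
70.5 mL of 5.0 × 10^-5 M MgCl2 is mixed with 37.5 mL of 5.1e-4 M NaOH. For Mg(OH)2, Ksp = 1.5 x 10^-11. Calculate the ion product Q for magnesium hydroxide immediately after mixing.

Total volume = 70.5 + 37.5 = 108 mL.
[Mg^2+] = 5.0 x 10^-5 × (70.5/108) = 3.26 × 10^-5 M
[OH^-] = 5.1 x 10^-4 × (37.5/108) = 1.77 × 10^-4 M
Mg(OH)2(s) ⇌ Mg^2+ + 2 OH^-, so Q = [Mg^2+][OH^-]^2
Q = (3.26 × 10^-5)(1.77 × 10^-4)^2 = 1.0 × 10^-12
Q < Ksp, so no precipitate of Mg(OH)2 forms.

1.0 x 10^-12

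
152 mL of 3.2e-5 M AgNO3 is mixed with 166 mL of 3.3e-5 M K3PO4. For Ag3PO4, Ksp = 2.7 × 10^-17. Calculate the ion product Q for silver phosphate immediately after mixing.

Q ≈ 6.2e-20

Total volume = 152 + 166 = 318 mL.
[Ag^+] = 3.2 x 10^-5 × (152/318) = 1.53 × 10^-5 M
[PO4^3-] = 3.3 × 10^-5 × (166/318) = 1.72 × 10^-5 M
Ag3PO4(s) ⇌ 3 Ag^+(aq) + PO4^3-(aq), so Q = [Ag^+]^3[PO4^3-]
Q = (1.53 × 10^-5)^3(1.72 × 10^-5) = 6.2 × 10^-20
Q < Ksp, so no precipitate of Ag3PO4 forms.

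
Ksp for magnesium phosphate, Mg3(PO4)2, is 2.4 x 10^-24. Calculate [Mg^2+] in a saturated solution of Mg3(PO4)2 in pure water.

Mg3(PO4)2(s) ⇌ 3 Mg^2+(aq) + 2 PO4^3-(aq)
Ksp = [Mg^2+]^3[PO4^3-]^2
Let s = molar solubility. Then [Mg^2+] = 3s and [PO4^3-] = 2s.
Substituting: Ksp = (3s)^3(2s)^2 = 108s^5
s = (2.4 x 10^-24 / 108)^(1/5) = 7.40 x 10^-6 M
[Mg^2+] = 3s = 2.2 × 10^-5 M

[Mg^2+] = 2.2 × 10^-5 M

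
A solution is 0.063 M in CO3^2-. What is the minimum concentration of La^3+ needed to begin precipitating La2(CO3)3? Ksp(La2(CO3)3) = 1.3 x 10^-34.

[La^3+] ≈ 7.2 x 10^-16 M

La2(CO3)3(s) ⇌ 2 La^3+(aq) + 3 CO3^2-(aq)
Ksp = [La^3+]^2[CO3^2-]^3
Precipitation begins when Q = Ksp. With [CO3^2-] = 0.063 M:
1.3 x 10^-34 = (0.063)^3 × [La^3+]^2
[La^3+] = (1.3 x 10^-34 / 2.50 x 10^-4)^(1/2) = 7.2 × 10^-16 M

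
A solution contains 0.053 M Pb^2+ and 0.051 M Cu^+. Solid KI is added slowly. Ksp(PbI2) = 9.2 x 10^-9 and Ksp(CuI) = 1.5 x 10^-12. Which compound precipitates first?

Each salt begins to precipitate when Q = Ksp, i.e. when [I^-] reaches its threshold.
For PbI2: 9.2 x 10^-9 = 0.053 × [I^-]^2  ⇒  [I^-] = 4.2 × 10^-4 M.
For CuI: 1.5 x 10^-12 = 0.051 × [I^-]  ⇒  [I^-] = 2.9 × 10^-11 M.
The salt with the lower threshold [I^-] precipitates first: CuI.

CuI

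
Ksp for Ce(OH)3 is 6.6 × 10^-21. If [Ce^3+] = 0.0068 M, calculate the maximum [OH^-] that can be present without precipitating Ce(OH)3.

[OH^-] = 9.9 × 10^-7 M

Ce(OH)3(s) ⇌ Ce^3+(aq) + 3 OH^-(aq)
Ksp = [Ce^3+][OH^-]^3
Precipitation begins when Q = Ksp. With [Ce^3+] = 0.0068 M:
6.6 × 10^-21 = (0.0068) × [OH^-]^3
[OH^-] = (6.6 × 10^-21 / 6.8 × 10^-3)^(1/3) = 9.9 × 10^-7 M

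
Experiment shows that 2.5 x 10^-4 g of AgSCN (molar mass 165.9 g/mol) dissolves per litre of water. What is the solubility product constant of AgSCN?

Molar solubility s = (2.5 × 10^-4 g/L) / (165.9 g/mol) = 1.51 × 10^-6 M.
AgSCN(s) ⇌ Ag^+(aq) + SCN^-(aq)
For each mole of AgSCN that dissolves: [Ag^+] = s, [SCN^-] = s.
Ksp = [Ag^+][SCN^-]
Ksp = s^2
Ksp = (1.51 x 10^-6)^2 = 2.3 × 10^-12

Ksp ≈ 2.3e-12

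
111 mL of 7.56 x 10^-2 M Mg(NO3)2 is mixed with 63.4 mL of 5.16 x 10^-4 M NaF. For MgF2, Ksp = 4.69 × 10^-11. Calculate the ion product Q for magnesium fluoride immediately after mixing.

Q ≈ 1.69 x 10^-9

Total volume = 111 + 63.4 = 174.4 mL.
[Mg^2+] = 7.56 x 10^-2 × (111/174.4) = 4.812 x 10^-2 M
[F^-] = 5.16 × 10^-4 × (63.4/174.4) = 1.876 x 10^-4 M
MgF2(s) ⇌ Mg^2+(aq) + 2 F^-(aq), so Q = [Mg^2+][F^-]^2
Q = (4.812 × 10^-2)(1.876 x 10^-4)^2 = 1.69 × 10^-9
Q > Ksp, so MgF2 will precipitate.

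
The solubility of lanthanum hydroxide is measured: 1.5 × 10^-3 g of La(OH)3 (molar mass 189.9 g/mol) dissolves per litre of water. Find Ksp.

Molar solubility s = (1.5 x 10^-3 g/L) / (189.9 g/mol) = 7.90 x 10^-6 M.
La(OH)3(s) <=> La^3+(aq) + 3 OH^-(aq)
Let s = molar solubility. Then [La^3+] = s and [OH^-] = 3s.
Ksp = [La^3+][OH^-]^3
So Ksp = s × (3s)^3 = 27s^4
Ksp = 27 × (7.90 × 10^-6)^4 = 1.1 × 10^-19

Ksp ≈ 1.1e-19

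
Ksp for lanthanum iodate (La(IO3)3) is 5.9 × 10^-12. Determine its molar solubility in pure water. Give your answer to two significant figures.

s = 6.8 x 10^-4 M

La(IO3)3(s) <=> La^3+(aq) + 3 IO3^-(aq)
Ksp = [La^3+][IO3^-]^3
For each mole of La(IO3)3 that dissolves: [La^3+] = s, [IO3^-] = 3s.
Ksp = s(3s)^3 = 27s^4
s^4 = 5.9 × 10^-12 / 27, so s = 6.8 × 10^-4 M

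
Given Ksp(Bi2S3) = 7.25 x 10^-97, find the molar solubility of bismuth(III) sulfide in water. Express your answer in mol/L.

s = 2.32e-20 M

Bi2S3(s) ⇌ 2 Bi^3+(aq) + 3 S^2-(aq)
Ksp = [Bi^3+]^2[S^2-]^3
With molar solubility s: [Bi^3+] = 2s, [S^2-] = 3s.
So Ksp = (2s)^2 × (3s)^3 = 108s^5
s^5 = 7.25 x 10^-97 / 108, so s = 2.32 × 10^-20 M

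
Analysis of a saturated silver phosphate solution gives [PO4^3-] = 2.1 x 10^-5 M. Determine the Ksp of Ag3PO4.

Ag3PO4(s) ⇌ 3 Ag^+ + PO4^3-
Stoichiometry gives [Ag^+] = (3/1)[PO4^3-] = 6.30 x 10^-5 M.
Ksp = [Ag^+]^3[PO4^3-]
Ksp = (6.30 x 10^-5)^3 × 2.1 × 10^-5 = 5.3 × 10^-18

Ksp = 5.3 × 10^-18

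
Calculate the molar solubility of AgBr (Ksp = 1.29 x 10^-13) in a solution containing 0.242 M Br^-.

5.33e-13 M

AgBr(s) <=> Ag^+(aq) + Br^-(aq)
Ksp = [Ag^+][Br^-]
Let s = moles of AgBr that dissolve per litre. [Ag^+] = s, [Br^-] = 0.242 + s ≈ 0.242 (common-ion effect: Br^- is already 0.242 M).
Ksp ≈ s × 0.242
s = 5.33 x 10^-13 M
Check: s = 5.3 × 10^-13 ≪ 0.242, so the approximation is valid.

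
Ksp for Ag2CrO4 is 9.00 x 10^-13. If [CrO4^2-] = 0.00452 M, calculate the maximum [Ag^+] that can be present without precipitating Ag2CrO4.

[Ag^+] ≈ 1.41 × 10^-5 M

Ag2CrO4(s) ⇌ 2 Ag^+(aq) + CrO4^2-(aq)
Ksp = [Ag^+]^2[CrO4^2-]
Precipitation begins when Q = Ksp. With [CrO4^2-] = 0.00452 M:
9.00 x 10^-13 = (0.00452) × [Ag^+]^2
[Ag^+] = (9.00 x 10^-13 / 4.52 × 10^-3)^(1/2) = 1.41 × 10^-5 M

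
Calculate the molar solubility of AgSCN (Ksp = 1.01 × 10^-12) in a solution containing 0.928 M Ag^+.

1.09 x 10^-12 M

AgSCN(s) <=> Ag^+ + SCN^-
Ksp = [Ag^+][SCN^-]
Let s be the molar solubility in this solution. [Ag^+] = 0.928 + s ≈ 0.928, [SCN^-] = s (Ksp is small, so little additional dissolves).
Ksp ≈ 0.928 × s
s = 1.09 × 10^-12 M
Check: s = 1.1 × 10^-12 ≪ 0.928, so the approximation is valid.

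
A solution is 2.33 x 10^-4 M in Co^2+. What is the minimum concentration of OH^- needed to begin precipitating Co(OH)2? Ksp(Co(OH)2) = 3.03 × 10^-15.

[OH^-] = 3.61e-6 M

Co(OH)2(s) <=> Co^2+ + 2 OH^-
Ksp = [Co^2+][OH^-]^2
Precipitation begins when Q = Ksp. With [Co^2+] = 2.33 x 10^-4 M:
3.03 × 10^-15 = (2.33 x 10^-4) × [OH^-]^2
[OH^-] = (3.03 × 10^-15 / 2.33 x 10^-4)^(1/2) = 3.61 × 10^-6 M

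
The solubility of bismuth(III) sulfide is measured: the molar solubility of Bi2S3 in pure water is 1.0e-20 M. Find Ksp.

1.1 × 10^-98

Bi2S3(s) ⇌ 2 Bi^3+ + 3 S^2-
Let s = molar solubility. Then [Bi^3+] = 2s and [S^2-] = 3s.
Ksp = [Bi^3+]^2[S^2-]^3
Substituting: Ksp = (2s)^2(3s)^3 = 108s^5
Ksp = 108 × (1.0 x 10^-20)^5 = 1.1 × 10^-98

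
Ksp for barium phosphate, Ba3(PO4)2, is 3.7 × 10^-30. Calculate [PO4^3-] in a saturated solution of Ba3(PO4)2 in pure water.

[PO4^3-] = 1.0 x 10^-6 M

Ba3(PO4)2(s) ⇌ 3 Ba^2+ + 2 PO4^3-
Ksp = [Ba^2+]^3[PO4^3-]^2
For each mole of Ba3(PO4)2 that dissolves: [Ba^2+] = 3s, [PO4^3-] = 2s.
Ksp = (3s)^3(2s)^2 = 108s^5
Solving, s = (3.7 × 10^-30/108)^(1/5) = 5.09 × 10^-7 M
[PO4^3-] = 2s = 1.0 x 10^-6 M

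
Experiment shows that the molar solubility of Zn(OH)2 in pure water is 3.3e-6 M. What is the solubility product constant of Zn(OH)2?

Ksp ≈ 1.4 × 10^-16

Zn(OH)2(s) ⇌ Zn^2+(aq) + 2 OH^-(aq)
With molar solubility s: [Zn^2+] = s, [OH^-] = 2s.
Ksp = [Zn^2+][OH^-]^2
Ksp = s(2s)^2 = 4s^3
With s = 3.3 × 10^-6: Ksp = 1.4 x 10^-16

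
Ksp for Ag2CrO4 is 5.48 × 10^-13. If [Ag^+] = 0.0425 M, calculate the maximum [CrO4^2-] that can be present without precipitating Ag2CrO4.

[CrO4^2-] = 3.03 x 10^-10 M

Ag2CrO4(s) ⇌ 2 Ag^+ + CrO4^2-
Ksp = [Ag^+]^2[CrO4^2-]
Precipitation begins when Q = Ksp. With [Ag^+] = 0.0425 M:
5.48 × 10^-13 = (0.0425)^2 × [CrO4^2-]
[CrO4^2-] = (5.48 × 10^-13 / 1.806 x 10^-3) = 3.03 × 10^-10 M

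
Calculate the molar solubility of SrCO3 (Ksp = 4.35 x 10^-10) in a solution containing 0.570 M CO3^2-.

SrCO3(s) ⇌ Sr^2+ + CO3^2-
Ksp = [Sr^2+][CO3^2-]
Let s = moles of SrCO3 that dissolve per litre. [Sr^2+] = s, [CO3^2-] = 0.570 + s ≈ 0.570 (common-ion effect: CO3^2- is already 0.570 M).
Ksp ≈ s × 0.570
s = 7.63 × 10^-10 M
Check: s = 7.6 x 10^-10 ≪ 0.570, so the approximation is valid.

s ≈ 7.63e-10 M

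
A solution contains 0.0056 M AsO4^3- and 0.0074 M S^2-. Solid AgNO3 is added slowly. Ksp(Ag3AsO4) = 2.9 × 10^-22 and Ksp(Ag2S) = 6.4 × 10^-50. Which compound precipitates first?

Precipitation of each salt starts when its ion product equals its Ksp.
For Ag3AsO4: 2.9 × 10^-22 = 0.0056 × [Ag^+]^3  ⇒  [Ag^+] = 3.7 x 10^-7 M.
For Ag2S: 6.4 × 10^-50 = 0.0074 × [Ag^+]^2  ⇒  [Ag^+] = 2.9 × 10^-24 M.
The salt with the lower threshold [Ag^+] precipitates first: Ag2S.

Ag2S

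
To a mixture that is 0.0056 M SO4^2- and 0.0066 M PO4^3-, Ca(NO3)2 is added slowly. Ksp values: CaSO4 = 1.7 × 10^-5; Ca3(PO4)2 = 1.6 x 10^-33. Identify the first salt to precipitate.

Each salt begins to precipitate when Q = Ksp, i.e. when [Ca^2+] reaches its threshold.
For CaSO4: 1.7 × 10^-5 = 0.0056 × [Ca^2+]  ⇒  [Ca^2+] = 3.0 × 10^-3 M.
For Ca3(PO4)2: 1.6 x 10^-33 = (0.0066)^2 × [Ca^2+]^3  ⇒  [Ca^2+] = 3.3 × 10^-10 M.
The salt with the lower threshold [Ca^2+] precipitates first: Ca3(PO4)2.

Ca3(PO4)2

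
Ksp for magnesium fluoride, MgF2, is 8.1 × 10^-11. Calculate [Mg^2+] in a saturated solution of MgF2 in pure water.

[Mg^2+] = 2.7e-4 M

MgF2(s) ⇌ Mg^2+ + 2 F^-
Ksp = [Mg^2+][F^-]^2
If s mol/L of MgF2 dissolves, [Mg^2+] = s and [F^-] = 2s.
Substituting: Ksp = s(2s)^2 = 4s^3
s = (8.1 × 10^-11 / 4)^(1/3) = 2.73 × 10^-4 M
[Mg^2+] = s = 2.7 x 10^-4 M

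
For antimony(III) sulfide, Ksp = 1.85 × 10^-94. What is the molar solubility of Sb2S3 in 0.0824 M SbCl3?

1.00 × 10^-31 M

Sb2S3(s) ⇌ 2 Sb^3+(aq) + 3 S^2-(aq)
Ksp = [Sb^3+]^2[S^2-]^3
Let s be the molar solubility in this solution. [Sb^3+] = 0.0824 + 2s ≈ 0.0824, [S^2-] = 3s (since Sb^3+ from SbCl3 dominates).
Ksp ≈ (0.0824)^2 × (3s)^3
s = 1.00 × 10^-31 M
Check: 2s = 2.0 x 10^-31 ≪ 0.0824, so the approximation is valid.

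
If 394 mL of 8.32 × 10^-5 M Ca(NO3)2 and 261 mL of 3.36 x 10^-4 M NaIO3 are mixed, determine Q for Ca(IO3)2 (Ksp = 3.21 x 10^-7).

Q = 8.97 x 10^-13

Total volume = 394 + 261 = 655 mL.
[Ca^2+] = 8.32 x 10^-5 × (394/655) = 5.005 × 10^-5 M
[IO3^-] = 3.36 × 10^-4 × (261/655) = 1.339 × 10^-4 M
Ca(IO3)2(s) ⇌ Ca^2+ + 2 IO3^-, so Q = [Ca^2+][IO3^-]^2
Q = (5.005 × 10^-5)(1.339 × 10^-4)^2 = 8.97 × 10^-13
Q < Ksp, so no precipitate of Ca(IO3)2 forms.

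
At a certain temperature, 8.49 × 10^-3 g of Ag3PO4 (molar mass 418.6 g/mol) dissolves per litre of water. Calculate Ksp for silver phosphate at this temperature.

Molar solubility s = (8.49 × 10^-3 g/L) / (418.6 g/mol) = 2.028 x 10^-5 M.
Ag3PO4(s) <=> 3 Ag^+ + PO4^3-
With molar solubility s: [Ag^+] = 3s, [PO4^3-] = s.
Ksp = [Ag^+]^3[PO4^3-]
Substituting: Ksp = (3s)^3s = 27s^4
Ksp = 27 × (2.028 x 10^-5)^4 = 4.57 x 10^-18

Ksp ≈ 4.57 × 10^-18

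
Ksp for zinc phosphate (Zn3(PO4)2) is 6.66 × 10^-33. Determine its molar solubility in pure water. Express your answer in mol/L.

s = 1.44 x 10^-7 M

Zn3(PO4)2(s) ⇌ 3 Zn^2+(aq) + 2 PO4^3-(aq)
Ksp = [Zn^2+]^3[PO4^3-]^2
Let s = molar solubility. Then [Zn^2+] = 3s and [PO4^3-] = 2s.
Ksp = (3s)^3(2s)^2 = 108s^5
Solving, s = (6.66 × 10^-33/108)^(1/5) = 1.44 × 10^-7 M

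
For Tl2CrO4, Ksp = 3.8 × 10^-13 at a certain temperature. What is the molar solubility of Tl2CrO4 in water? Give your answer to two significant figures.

s = 4.6 x 10^-5 M

Tl2CrO4(s) ⇌ 2 Tl^+ + CrO4^2-
Ksp = [Tl^+]^2[CrO4^2-]
For each mole of Tl2CrO4 that dissolves: [Tl^+] = 2s, [CrO4^2-] = s.
Substituting: Ksp = (2s)^2s = 4s^3
Solving, s = (3.8 × 10^-13/4)^(1/3) = 4.6 x 10^-5 M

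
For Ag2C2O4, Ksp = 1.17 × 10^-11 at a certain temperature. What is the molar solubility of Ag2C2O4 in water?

Ag2C2O4(s) <=> 2 Ag^+(aq) + C2O4^2-(aq)
Ksp = [Ag^+]^2[C2O4^2-]
Let s = molar solubility. Then [Ag^+] = 2s and [C2O4^2-] = s.
So Ksp = (2s)^2 × s = 4s^3
s = (1.17 × 10^-11 / 4)^(1/3) = 1.43 × 10^-4 M

s ≈ 1.43 × 10^-4 M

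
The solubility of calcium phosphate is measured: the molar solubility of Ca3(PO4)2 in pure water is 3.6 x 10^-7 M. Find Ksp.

Ca3(PO4)2(s) <=> 3 Ca^2+(aq) + 2 PO4^3-(aq)
With molar solubility s: [Ca^2+] = 3s, [PO4^3-] = 2s.
Ksp = [Ca^2+]^3[PO4^3-]^2
Substituting: Ksp = (3s)^3(2s)^2 = 108s^5
Ksp = 108 × (3.6 x 10^-7)^5 = 6.5 × 10^-31

Ksp ≈ 6.5e-31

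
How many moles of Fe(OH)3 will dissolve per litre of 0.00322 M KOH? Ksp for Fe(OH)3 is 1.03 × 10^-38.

s = 3.09e-31 M

Fe(OH)3(s) ⇌ Fe^3+ + 3 OH^-
Ksp = [Fe^3+][OH^-]^3
Let s be the molar solubility in this solution. [Fe^3+] = s, [OH^-] = 0.00322 + 3s ≈ 0.00322 (since OH^- from KOH dominates).
Ksp ≈ s × (0.00322)^3
s = 3.09 × 10^-31 M
Check: 3s = 9.3 x 10^-31 ≪ 0.00322, so the approximation is valid.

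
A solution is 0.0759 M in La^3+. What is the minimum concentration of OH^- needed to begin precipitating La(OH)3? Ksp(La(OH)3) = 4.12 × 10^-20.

[OH^-] = 8.16 x 10^-7 M

La(OH)3(s) <=> La^3+ + 3 OH^-
Ksp = [La^3+][OH^-]^3
Precipitation begins when Q = Ksp. With [La^3+] = 0.0759 M:
4.12 × 10^-20 = (0.0759) × [OH^-]^3
[OH^-] = (4.12 × 10^-20 / 7.59 × 10^-2)^(1/3) = 8.16 × 10^-7 M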